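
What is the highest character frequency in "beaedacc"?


Input: beaedacc
Character counts:
  'a': 2
  'b': 1
  'c': 2
  'd': 1
  'e': 2
Maximum frequency: 2

2


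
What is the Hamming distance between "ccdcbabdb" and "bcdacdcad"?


Comparing "ccdcbabdb" and "bcdacdcad" position by position:
  Position 0: 'c' vs 'b' => differ
  Position 1: 'c' vs 'c' => same
  Position 2: 'd' vs 'd' => same
  Position 3: 'c' vs 'a' => differ
  Position 4: 'b' vs 'c' => differ
  Position 5: 'a' vs 'd' => differ
  Position 6: 'b' vs 'c' => differ
  Position 7: 'd' vs 'a' => differ
  Position 8: 'b' vs 'd' => differ
Total differences (Hamming distance): 7

7


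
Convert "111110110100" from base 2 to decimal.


Input: "111110110100" in base 2
Positional expansion:
  Digit '1' (value 1) x 2^11 = 2048
  Digit '1' (value 1) x 2^10 = 1024
  Digit '1' (value 1) x 2^9 = 512
  Digit '1' (value 1) x 2^8 = 256
  Digit '1' (value 1) x 2^7 = 128
  Digit '0' (value 0) x 2^6 = 0
  Digit '1' (value 1) x 2^5 = 32
  Digit '1' (value 1) x 2^4 = 16
  Digit '0' (value 0) x 2^3 = 0
  Digit '1' (value 1) x 2^2 = 4
  Digit '0' (value 0) x 2^1 = 0
  Digit '0' (value 0) x 2^0 = 0
Sum = 4020

4020


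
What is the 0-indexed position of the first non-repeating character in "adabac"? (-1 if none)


Input: adabac
Character frequencies:
  'a': 3
  'b': 1
  'c': 1
  'd': 1
Scanning left to right for freq == 1:
  Position 0 ('a'): freq=3, skip
  Position 1 ('d'): unique! => answer = 1

1


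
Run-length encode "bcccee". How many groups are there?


Input: bcccee
Scanning for consecutive runs:
  Group 1: 'b' x 1 (positions 0-0)
  Group 2: 'c' x 3 (positions 1-3)
  Group 3: 'e' x 2 (positions 4-5)
Total groups: 3

3


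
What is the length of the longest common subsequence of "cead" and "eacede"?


LCS of "cead" and "eacede"
DP table:
           e    a    c    e    d    e
      0    0    0    0    0    0    0
  c   0    0    0    1    1    1    1
  e   0    1    1    1    2    2    2
  a   0    1    2    2    2    2    2
  d   0    1    2    2    2    3    3
LCS length = dp[4][6] = 3

3


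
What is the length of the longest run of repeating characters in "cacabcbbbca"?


Input: "cacabcbbbca"
Scanning for longest run:
  Position 1 ('a'): new char, reset run to 1
  Position 2 ('c'): new char, reset run to 1
  Position 3 ('a'): new char, reset run to 1
  Position 4 ('b'): new char, reset run to 1
  Position 5 ('c'): new char, reset run to 1
  Position 6 ('b'): new char, reset run to 1
  Position 7 ('b'): continues run of 'b', length=2
  Position 8 ('b'): continues run of 'b', length=3
  Position 9 ('c'): new char, reset run to 1
  Position 10 ('a'): new char, reset run to 1
Longest run: 'b' with length 3

3


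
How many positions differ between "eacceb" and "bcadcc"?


Comparing "eacceb" and "bcadcc" position by position:
  Position 0: 'e' vs 'b' => DIFFER
  Position 1: 'a' vs 'c' => DIFFER
  Position 2: 'c' vs 'a' => DIFFER
  Position 3: 'c' vs 'd' => DIFFER
  Position 4: 'e' vs 'c' => DIFFER
  Position 5: 'b' vs 'c' => DIFFER
Positions that differ: 6

6


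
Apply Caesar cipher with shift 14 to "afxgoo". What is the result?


Caesar cipher: shift "afxgoo" by 14
  'a' (pos 0) + 14 = pos 14 = 'o'
  'f' (pos 5) + 14 = pos 19 = 't'
  'x' (pos 23) + 14 = pos 11 = 'l'
  'g' (pos 6) + 14 = pos 20 = 'u'
  'o' (pos 14) + 14 = pos 2 = 'c'
  'o' (pos 14) + 14 = pos 2 = 'c'
Result: otlucc

otlucc


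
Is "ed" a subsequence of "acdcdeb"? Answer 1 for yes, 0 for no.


Check if "ed" is a subsequence of "acdcdeb"
Greedy scan:
  Position 0 ('a'): no match needed
  Position 1 ('c'): no match needed
  Position 2 ('d'): no match needed
  Position 3 ('c'): no match needed
  Position 4 ('d'): no match needed
  Position 5 ('e'): matches sub[0] = 'e'
  Position 6 ('b'): no match needed
Only matched 1/2 characters => not a subsequence

0


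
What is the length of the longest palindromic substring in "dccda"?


Input: "dccda"
Checking substrings for palindromes:
  [0:4] "dccd" (len 4) => palindrome
  [1:3] "cc" (len 2) => palindrome
Longest palindromic substring: "dccd" with length 4

4


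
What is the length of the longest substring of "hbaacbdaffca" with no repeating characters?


Input: "hbaacbdaffca"
Sliding window (track last position of each char):
  Position 0 ('h'): window [0,0] length 1 -- new best
  Position 1 ('b'): window [0,1] length 2 -- new best
  Position 2 ('a'): window [0,2] length 3 -- new best
  Position 3 ('a'): repeat (last at 2), move window start to 3
  Position 3 ('a'): window [3,3] length 1
  Position 4 ('c'): window [3,4] length 2
  Position 5 ('b'): window [3,5] length 3
  Position 6 ('d'): window [3,6] length 4 -- new best
  Position 7 ('a'): repeat (last at 3), move window start to 4
  Position 7 ('a'): window [4,7] length 4
  Position 8 ('f'): window [4,8] length 5 -- new best
  Position 9 ('f'): repeat (last at 8), move window start to 9
  Position 9 ('f'): window [9,9] length 1
  Position 10 ('c'): window [9,10] length 2
  Position 11 ('a'): window [9,11] length 3
Longest substring with no repeats: "cbdaf" with length 5

5


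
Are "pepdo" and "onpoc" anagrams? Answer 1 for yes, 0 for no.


Strings: "pepdo", "onpoc"
Sorted first:  deopp
Sorted second: cnoop
Differ at position 0: 'd' vs 'c' => not anagrams

0


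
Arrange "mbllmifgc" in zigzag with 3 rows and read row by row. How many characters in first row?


Zigzag "mbllmifgc" into 3 rows:
Placing characters:
  'm' => row 0
  'b' => row 1
  'l' => row 2
  'l' => row 1
  'm' => row 0
  'i' => row 1
  'f' => row 2
  'g' => row 1
  'c' => row 0
Rows:
  Row 0: "mmc"
  Row 1: "blig"
  Row 2: "lf"
First row length: 3

3


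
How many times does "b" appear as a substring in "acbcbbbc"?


Searching for "b" in "acbcbbbc"
Scanning each position:
  Position 0: "a" => no
  Position 1: "c" => no
  Position 2: "b" => MATCH
  Position 3: "c" => no
  Position 4: "b" => MATCH
  Position 5: "b" => MATCH
  Position 6: "b" => MATCH
  Position 7: "c" => no
Total occurrences: 4

4


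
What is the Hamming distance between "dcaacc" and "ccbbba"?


Comparing "dcaacc" and "ccbbba" position by position:
  Position 0: 'd' vs 'c' => differ
  Position 1: 'c' vs 'c' => same
  Position 2: 'a' vs 'b' => differ
  Position 3: 'a' vs 'b' => differ
  Position 4: 'c' vs 'b' => differ
  Position 5: 'c' vs 'a' => differ
Total differences (Hamming distance): 5

5


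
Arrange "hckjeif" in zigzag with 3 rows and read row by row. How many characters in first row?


Zigzag "hckjeif" into 3 rows:
Placing characters:
  'h' => row 0
  'c' => row 1
  'k' => row 2
  'j' => row 1
  'e' => row 0
  'i' => row 1
  'f' => row 2
Rows:
  Row 0: "he"
  Row 1: "cji"
  Row 2: "kf"
First row length: 2

2


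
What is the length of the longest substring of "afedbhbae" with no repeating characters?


Input: "afedbhbae"
Sliding window (track last position of each char):
  Position 0 ('a'): window [0,0] length 1 -- new best
  Position 1 ('f'): window [0,1] length 2 -- new best
  Position 2 ('e'): window [0,2] length 3 -- new best
  Position 3 ('d'): window [0,3] length 4 -- new best
  Position 4 ('b'): window [0,4] length 5 -- new best
  Position 5 ('h'): window [0,5] length 6 -- new best
  Position 6 ('b'): repeat (last at 4), move window start to 5
  Position 6 ('b'): window [5,6] length 2
  Position 7 ('a'): window [5,7] length 3
  Position 8 ('e'): window [5,8] length 4
Longest substring with no repeats: "afedbh" with length 6

6


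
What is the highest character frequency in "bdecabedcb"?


Input: bdecabedcb
Character counts:
  'a': 1
  'b': 3
  'c': 2
  'd': 2
  'e': 2
Maximum frequency: 3

3


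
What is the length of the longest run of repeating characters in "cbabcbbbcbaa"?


Input: "cbabcbbbcbaa"
Scanning for longest run:
  Position 1 ('b'): new char, reset run to 1
  Position 2 ('a'): new char, reset run to 1
  Position 3 ('b'): new char, reset run to 1
  Position 4 ('c'): new char, reset run to 1
  Position 5 ('b'): new char, reset run to 1
  Position 6 ('b'): continues run of 'b', length=2
  Position 7 ('b'): continues run of 'b', length=3
  Position 8 ('c'): new char, reset run to 1
  Position 9 ('b'): new char, reset run to 1
  Position 10 ('a'): new char, reset run to 1
  Position 11 ('a'): continues run of 'a', length=2
Longest run: 'b' with length 3

3


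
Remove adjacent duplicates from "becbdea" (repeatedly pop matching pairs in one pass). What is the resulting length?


Input: becbdea
Stack-based adjacent duplicate removal:
  Read 'b': push. Stack: b
  Read 'e': push. Stack: be
  Read 'c': push. Stack: bec
  Read 'b': push. Stack: becb
  Read 'd': push. Stack: becbd
  Read 'e': push. Stack: becbde
  Read 'a': push. Stack: becbdea
Final stack: "becbdea" (length 7)

7


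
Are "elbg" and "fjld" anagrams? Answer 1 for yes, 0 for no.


Strings: "elbg", "fjld"
Sorted first:  begl
Sorted second: dfjl
Differ at position 0: 'b' vs 'd' => not anagrams

0


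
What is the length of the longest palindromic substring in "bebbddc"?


Input: "bebbddc"
Checking substrings for palindromes:
  [0:3] "beb" (len 3) => palindrome
  [2:4] "bb" (len 2) => palindrome
  [4:6] "dd" (len 2) => palindrome
Longest palindromic substring: "beb" with length 3

3


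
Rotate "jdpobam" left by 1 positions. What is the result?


Input: "jdpobam", rotate left by 1
First 1 characters: "j"
Remaining characters: "dpobam"
Concatenate remaining + first: "dpobam" + "j" = "dpobamj"

dpobamj


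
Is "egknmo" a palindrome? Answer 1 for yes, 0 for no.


Input: egknmo
Reversed: omnkge
  Compare pos 0 ('e') with pos 5 ('o'): MISMATCH
  Compare pos 1 ('g') with pos 4 ('m'): MISMATCH
  Compare pos 2 ('k') with pos 3 ('n'): MISMATCH
Result: not a palindrome

0


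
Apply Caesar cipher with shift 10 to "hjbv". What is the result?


Caesar cipher: shift "hjbv" by 10
  'h' (pos 7) + 10 = pos 17 = 'r'
  'j' (pos 9) + 10 = pos 19 = 't'
  'b' (pos 1) + 10 = pos 11 = 'l'
  'v' (pos 21) + 10 = pos 5 = 'f'
Result: rtlf

rtlf


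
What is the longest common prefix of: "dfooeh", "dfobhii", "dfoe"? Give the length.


Words: dfooeh, dfobhii, dfoe
  Position 0: all 'd' => match
  Position 1: all 'f' => match
  Position 2: all 'o' => match
  Position 3: ('o', 'b', 'e') => mismatch, stop
LCP = "dfo" (length 3)

3


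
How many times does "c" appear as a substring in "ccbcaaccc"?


Searching for "c" in "ccbcaaccc"
Scanning each position:
  Position 0: "c" => MATCH
  Position 1: "c" => MATCH
  Position 2: "b" => no
  Position 3: "c" => MATCH
  Position 4: "a" => no
  Position 5: "a" => no
  Position 6: "c" => MATCH
  Position 7: "c" => MATCH
  Position 8: "c" => MATCH
Total occurrences: 6

6


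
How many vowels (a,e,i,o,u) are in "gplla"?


Input: gplla
Checking each character:
  'g' at position 0: consonant
  'p' at position 1: consonant
  'l' at position 2: consonant
  'l' at position 3: consonant
  'a' at position 4: vowel (running total: 1)
Total vowels: 1

1


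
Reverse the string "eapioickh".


Input: eapioickh
Reading characters right to left:
  Position 8: 'h'
  Position 7: 'k'
  Position 6: 'c'
  Position 5: 'i'
  Position 4: 'o'
  Position 3: 'i'
  Position 2: 'p'
  Position 1: 'a'
  Position 0: 'e'
Reversed: hkcioipae

hkcioipae


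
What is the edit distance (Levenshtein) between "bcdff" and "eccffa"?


Computing edit distance: "bcdff" -> "eccffa"
DP table:
           e    c    c    f    f    a
      0    1    2    3    4    5    6
  b   1    1    2    3    4    5    6
  c   2    2    1    2    3    4    5
  d   3    3    2    2    3    4    5
  f   4    4    3    3    2    3    4
  f   5    5    4    4    3    2    3
Edit distance = dp[5][6] = 3

3


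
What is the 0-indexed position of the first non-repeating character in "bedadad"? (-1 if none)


Input: bedadad
Character frequencies:
  'a': 2
  'b': 1
  'd': 3
  'e': 1
Scanning left to right for freq == 1:
  Position 0 ('b'): unique! => answer = 0

0


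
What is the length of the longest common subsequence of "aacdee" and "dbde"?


LCS of "aacdee" and "dbde"
DP table:
           d    b    d    e
      0    0    0    0    0
  a   0    0    0    0    0
  a   0    0    0    0    0
  c   0    0    0    0    0
  d   0    1    1    1    1
  e   0    1    1    1    2
  e   0    1    1    1    2
LCS length = dp[6][4] = 2

2


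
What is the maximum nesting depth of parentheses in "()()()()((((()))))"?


Input: "()()()()((((()))))"
Tracking depth:
  Position 0 '(': depth becomes 1
  Position 1 ')': depth becomes 0
  Position 2 '(': depth becomes 1
  Position 3 ')': depth becomes 0
  Position 4 '(': depth becomes 1
  Position 5 ')': depth becomes 0
  Position 6 '(': depth becomes 1
  Position 7 ')': depth becomes 0
  Position 8 '(': depth becomes 1
  Position 9 '(': depth becomes 2
  Position 10 '(': depth becomes 3
  Position 11 '(': depth becomes 4
  Position 12 '(': depth becomes 5
  Position 13 ')': depth becomes 4
  Position 14 ')': depth becomes 3
  Position 15 ')': depth becomes 2
  Position 16 ')': depth becomes 1
  Position 17 ')': depth becomes 0
Maximum depth reached: 5

5


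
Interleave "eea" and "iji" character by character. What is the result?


Interleaving "eea" and "iji":
  Position 0: 'e' from first, 'i' from second => "ei"
  Position 1: 'e' from first, 'j' from second => "ej"
  Position 2: 'a' from first, 'i' from second => "ai"
Result: eiejai

eiejai


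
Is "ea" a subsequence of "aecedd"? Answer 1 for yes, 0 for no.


Check if "ea" is a subsequence of "aecedd"
Greedy scan:
  Position 0 ('a'): no match needed
  Position 1 ('e'): matches sub[0] = 'e'
  Position 2 ('c'): no match needed
  Position 3 ('e'): no match needed
  Position 4 ('d'): no match needed
  Position 5 ('d'): no match needed
Only matched 1/2 characters => not a subsequence

0


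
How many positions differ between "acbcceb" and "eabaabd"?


Comparing "acbcceb" and "eabaabd" position by position:
  Position 0: 'a' vs 'e' => DIFFER
  Position 1: 'c' vs 'a' => DIFFER
  Position 2: 'b' vs 'b' => same
  Position 3: 'c' vs 'a' => DIFFER
  Position 4: 'c' vs 'a' => DIFFER
  Position 5: 'e' vs 'b' => DIFFER
  Position 6: 'b' vs 'd' => DIFFER
Positions that differ: 6

6


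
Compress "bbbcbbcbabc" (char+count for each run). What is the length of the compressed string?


Input: bbbcbbcbabc
Runs:
  'b' x 3 => "b3"
  'c' x 1 => "c1"
  'b' x 2 => "b2"
  'c' x 1 => "c1"
  'b' x 1 => "b1"
  'a' x 1 => "a1"
  'b' x 1 => "b1"
  'c' x 1 => "c1"
Compressed: "b3c1b2c1b1a1b1c1"
Compressed length: 16

16


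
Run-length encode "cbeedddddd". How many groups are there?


Input: cbeedddddd
Scanning for consecutive runs:
  Group 1: 'c' x 1 (positions 0-0)
  Group 2: 'b' x 1 (positions 1-1)
  Group 3: 'e' x 2 (positions 2-3)
  Group 4: 'd' x 6 (positions 4-9)
Total groups: 4

4


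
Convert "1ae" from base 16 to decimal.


Input: "1ae" in base 16
Positional expansion:
  Digit '1' (value 1) x 16^2 = 256
  Digit 'a' (value 10) x 16^1 = 160
  Digit 'e' (value 14) x 16^0 = 14
Sum = 430

430


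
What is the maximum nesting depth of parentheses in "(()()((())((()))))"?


Input: "(()()((())((()))))"
Tracking depth:
  Position 0 '(': depth becomes 1
  Position 1 '(': depth becomes 2
  Position 2 ')': depth becomes 1
  Position 3 '(': depth becomes 2
  Position 4 ')': depth becomes 1
  Position 5 '(': depth becomes 2
  Position 6 '(': depth becomes 3
  Position 7 '(': depth becomes 4
  Position 8 ')': depth becomes 3
  Position 9 ')': depth becomes 2
  Position 10 '(': depth becomes 3
  Position 11 '(': depth becomes 4
  Position 12 '(': depth becomes 5
  Position 13 ')': depth becomes 4
  Position 14 ')': depth becomes 3
  Position 15 ')': depth becomes 2
  Position 16 ')': depth becomes 1
  Position 17 ')': depth becomes 0
Maximum depth reached: 5

5


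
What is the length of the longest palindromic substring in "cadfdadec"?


Input: "cadfdadec"
Checking substrings for palindromes:
  [1:6] "adfda" (len 5) => palindrome
  [2:5] "dfd" (len 3) => palindrome
  [4:7] "dad" (len 3) => palindrome
Longest palindromic substring: "adfda" with length 5

5


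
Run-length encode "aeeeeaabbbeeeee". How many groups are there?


Input: aeeeeaabbbeeeee
Scanning for consecutive runs:
  Group 1: 'a' x 1 (positions 0-0)
  Group 2: 'e' x 4 (positions 1-4)
  Group 3: 'a' x 2 (positions 5-6)
  Group 4: 'b' x 3 (positions 7-9)
  Group 5: 'e' x 5 (positions 10-14)
Total groups: 5

5


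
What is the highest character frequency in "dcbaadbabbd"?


Input: dcbaadbabbd
Character counts:
  'a': 3
  'b': 4
  'c': 1
  'd': 3
Maximum frequency: 4

4


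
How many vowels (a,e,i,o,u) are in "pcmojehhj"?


Input: pcmojehhj
Checking each character:
  'p' at position 0: consonant
  'c' at position 1: consonant
  'm' at position 2: consonant
  'o' at position 3: vowel (running total: 1)
  'j' at position 4: consonant
  'e' at position 5: vowel (running total: 2)
  'h' at position 6: consonant
  'h' at position 7: consonant
  'j' at position 8: consonant
Total vowels: 2

2


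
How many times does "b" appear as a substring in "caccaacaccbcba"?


Searching for "b" in "caccaacaccbcba"
Scanning each position:
  Position 0: "c" => no
  Position 1: "a" => no
  Position 2: "c" => no
  Position 3: "c" => no
  Position 4: "a" => no
  Position 5: "a" => no
  Position 6: "c" => no
  Position 7: "a" => no
  Position 8: "c" => no
  Position 9: "c" => no
  Position 10: "b" => MATCH
  Position 11: "c" => no
  Position 12: "b" => MATCH
  Position 13: "a" => no
Total occurrences: 2

2


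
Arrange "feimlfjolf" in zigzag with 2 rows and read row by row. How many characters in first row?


Zigzag "feimlfjolf" into 2 rows:
Placing characters:
  'f' => row 0
  'e' => row 1
  'i' => row 0
  'm' => row 1
  'l' => row 0
  'f' => row 1
  'j' => row 0
  'o' => row 1
  'l' => row 0
  'f' => row 1
Rows:
  Row 0: "filjl"
  Row 1: "emfof"
First row length: 5

5


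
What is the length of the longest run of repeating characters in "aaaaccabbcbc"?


Input: "aaaaccabbcbc"
Scanning for longest run:
  Position 1 ('a'): continues run of 'a', length=2
  Position 2 ('a'): continues run of 'a', length=3
  Position 3 ('a'): continues run of 'a', length=4
  Position 4 ('c'): new char, reset run to 1
  Position 5 ('c'): continues run of 'c', length=2
  Position 6 ('a'): new char, reset run to 1
  Position 7 ('b'): new char, reset run to 1
  Position 8 ('b'): continues run of 'b', length=2
  Position 9 ('c'): new char, reset run to 1
  Position 10 ('b'): new char, reset run to 1
  Position 11 ('c'): new char, reset run to 1
Longest run: 'a' with length 4

4


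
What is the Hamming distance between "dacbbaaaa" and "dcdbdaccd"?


Comparing "dacbbaaaa" and "dcdbdaccd" position by position:
  Position 0: 'd' vs 'd' => same
  Position 1: 'a' vs 'c' => differ
  Position 2: 'c' vs 'd' => differ
  Position 3: 'b' vs 'b' => same
  Position 4: 'b' vs 'd' => differ
  Position 5: 'a' vs 'a' => same
  Position 6: 'a' vs 'c' => differ
  Position 7: 'a' vs 'c' => differ
  Position 8: 'a' vs 'd' => differ
Total differences (Hamming distance): 6

6


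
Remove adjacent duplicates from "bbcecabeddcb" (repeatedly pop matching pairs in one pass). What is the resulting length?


Input: bbcecabeddcb
Stack-based adjacent duplicate removal:
  Read 'b': push. Stack: b
  Read 'b': matches stack top 'b' => pop. Stack: (empty)
  Read 'c': push. Stack: c
  Read 'e': push. Stack: ce
  Read 'c': push. Stack: cec
  Read 'a': push. Stack: ceca
  Read 'b': push. Stack: cecab
  Read 'e': push. Stack: cecabe
  Read 'd': push. Stack: cecabed
  Read 'd': matches stack top 'd' => pop. Stack: cecabe
  Read 'c': push. Stack: cecabec
  Read 'b': push. Stack: cecabecb
Final stack: "cecabecb" (length 8)

8


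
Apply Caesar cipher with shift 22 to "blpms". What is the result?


Caesar cipher: shift "blpms" by 22
  'b' (pos 1) + 22 = pos 23 = 'x'
  'l' (pos 11) + 22 = pos 7 = 'h'
  'p' (pos 15) + 22 = pos 11 = 'l'
  'm' (pos 12) + 22 = pos 8 = 'i'
  's' (pos 18) + 22 = pos 14 = 'o'
Result: xhlio

xhlio


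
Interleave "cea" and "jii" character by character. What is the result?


Interleaving "cea" and "jii":
  Position 0: 'c' from first, 'j' from second => "cj"
  Position 1: 'e' from first, 'i' from second => "ei"
  Position 2: 'a' from first, 'i' from second => "ai"
Result: cjeiai

cjeiai


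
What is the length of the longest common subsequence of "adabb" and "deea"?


LCS of "adabb" and "deea"
DP table:
           d    e    e    a
      0    0    0    0    0
  a   0    0    0    0    1
  d   0    1    1    1    1
  a   0    1    1    1    2
  b   0    1    1    1    2
  b   0    1    1    1    2
LCS length = dp[5][4] = 2

2


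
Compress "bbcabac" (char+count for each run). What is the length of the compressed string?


Input: bbcabac
Runs:
  'b' x 2 => "b2"
  'c' x 1 => "c1"
  'a' x 1 => "a1"
  'b' x 1 => "b1"
  'a' x 1 => "a1"
  'c' x 1 => "c1"
Compressed: "b2c1a1b1a1c1"
Compressed length: 12

12


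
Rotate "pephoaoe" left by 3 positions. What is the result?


Input: "pephoaoe", rotate left by 3
First 3 characters: "pep"
Remaining characters: "hoaoe"
Concatenate remaining + first: "hoaoe" + "pep" = "hoaoepep"

hoaoepep


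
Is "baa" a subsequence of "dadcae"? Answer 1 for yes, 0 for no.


Check if "baa" is a subsequence of "dadcae"
Greedy scan:
  Position 0 ('d'): no match needed
  Position 1 ('a'): no match needed
  Position 2 ('d'): no match needed
  Position 3 ('c'): no match needed
  Position 4 ('a'): no match needed
  Position 5 ('e'): no match needed
Only matched 0/3 characters => not a subsequence

0


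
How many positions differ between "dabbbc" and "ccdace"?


Comparing "dabbbc" and "ccdace" position by position:
  Position 0: 'd' vs 'c' => DIFFER
  Position 1: 'a' vs 'c' => DIFFER
  Position 2: 'b' vs 'd' => DIFFER
  Position 3: 'b' vs 'a' => DIFFER
  Position 4: 'b' vs 'c' => DIFFER
  Position 5: 'c' vs 'e' => DIFFER
Positions that differ: 6

6


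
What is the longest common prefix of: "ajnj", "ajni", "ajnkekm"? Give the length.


Words: ajnj, ajni, ajnkekm
  Position 0: all 'a' => match
  Position 1: all 'j' => match
  Position 2: all 'n' => match
  Position 3: ('j', 'i', 'k') => mismatch, stop
LCP = "ajn" (length 3)

3


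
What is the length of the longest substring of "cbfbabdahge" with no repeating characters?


Input: "cbfbabdahge"
Sliding window (track last position of each char):
  Position 0 ('c'): window [0,0] length 1 -- new best
  Position 1 ('b'): window [0,1] length 2 -- new best
  Position 2 ('f'): window [0,2] length 3 -- new best
  Position 3 ('b'): repeat (last at 1), move window start to 2
  Position 3 ('b'): window [2,3] length 2
  Position 4 ('a'): window [2,4] length 3
  Position 5 ('b'): repeat (last at 3), move window start to 4
  Position 5 ('b'): window [4,5] length 2
  Position 6 ('d'): window [4,6] length 3
  Position 7 ('a'): repeat (last at 4), move window start to 5
  Position 7 ('a'): window [5,7] length 3
  Position 8 ('h'): window [5,8] length 4 -- new best
  Position 9 ('g'): window [5,9] length 5 -- new best
  Position 10 ('e'): window [5,10] length 6 -- new best
Longest substring with no repeats: "bdahge" with length 6

6


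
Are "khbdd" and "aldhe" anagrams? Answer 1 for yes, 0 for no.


Strings: "khbdd", "aldhe"
Sorted first:  bddhk
Sorted second: adehl
Differ at position 0: 'b' vs 'a' => not anagrams

0


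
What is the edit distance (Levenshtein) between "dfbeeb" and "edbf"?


Computing edit distance: "dfbeeb" -> "edbf"
DP table:
           e    d    b    f
      0    1    2    3    4
  d   1    1    1    2    3
  f   2    2    2    2    2
  b   3    3    3    2    3
  e   4    3    4    3    3
  e   5    4    4    4    4
  b   6    5    5    4    5
Edit distance = dp[6][4] = 5

5


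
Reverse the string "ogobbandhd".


Input: ogobbandhd
Reading characters right to left:
  Position 9: 'd'
  Position 8: 'h'
  Position 7: 'd'
  Position 6: 'n'
  Position 5: 'a'
  Position 4: 'b'
  Position 3: 'b'
  Position 2: 'o'
  Position 1: 'g'
  Position 0: 'o'
Reversed: dhdnabbogo

dhdnabbogo


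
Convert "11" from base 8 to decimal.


Input: "11" in base 8
Positional expansion:
  Digit '1' (value 1) x 8^1 = 8
  Digit '1' (value 1) x 8^0 = 1
Sum = 9

9


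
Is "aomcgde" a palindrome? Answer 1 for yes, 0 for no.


Input: aomcgde
Reversed: edgcmoa
  Compare pos 0 ('a') with pos 6 ('e'): MISMATCH
  Compare pos 1 ('o') with pos 5 ('d'): MISMATCH
  Compare pos 2 ('m') with pos 4 ('g'): MISMATCH
Result: not a palindrome

0


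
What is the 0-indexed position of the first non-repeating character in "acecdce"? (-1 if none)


Input: acecdce
Character frequencies:
  'a': 1
  'c': 3
  'd': 1
  'e': 2
Scanning left to right for freq == 1:
  Position 0 ('a'): unique! => answer = 0

0


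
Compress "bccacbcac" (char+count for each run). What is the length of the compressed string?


Input: bccacbcac
Runs:
  'b' x 1 => "b1"
  'c' x 2 => "c2"
  'a' x 1 => "a1"
  'c' x 1 => "c1"
  'b' x 1 => "b1"
  'c' x 1 => "c1"
  'a' x 1 => "a1"
  'c' x 1 => "c1"
Compressed: "b1c2a1c1b1c1a1c1"
Compressed length: 16

16


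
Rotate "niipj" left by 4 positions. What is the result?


Input: "niipj", rotate left by 4
First 4 characters: "niip"
Remaining characters: "j"
Concatenate remaining + first: "j" + "niip" = "jniip"

jniip


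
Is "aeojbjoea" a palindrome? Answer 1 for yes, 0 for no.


Input: aeojbjoea
Reversed: aeojbjoea
  Compare pos 0 ('a') with pos 8 ('a'): match
  Compare pos 1 ('e') with pos 7 ('e'): match
  Compare pos 2 ('o') with pos 6 ('o'): match
  Compare pos 3 ('j') with pos 5 ('j'): match
Result: palindrome

1


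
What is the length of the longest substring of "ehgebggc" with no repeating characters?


Input: "ehgebggc"
Sliding window (track last position of each char):
  Position 0 ('e'): window [0,0] length 1 -- new best
  Position 1 ('h'): window [0,1] length 2 -- new best
  Position 2 ('g'): window [0,2] length 3 -- new best
  Position 3 ('e'): repeat (last at 0), move window start to 1
  Position 3 ('e'): window [1,3] length 3
  Position 4 ('b'): window [1,4] length 4 -- new best
  Position 5 ('g'): repeat (last at 2), move window start to 3
  Position 5 ('g'): window [3,5] length 3
  Position 6 ('g'): repeat (last at 5), move window start to 6
  Position 6 ('g'): window [6,6] length 1
  Position 7 ('c'): window [6,7] length 2
Longest substring with no repeats: "hgeb" with length 4

4


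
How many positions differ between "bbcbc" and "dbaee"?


Comparing "bbcbc" and "dbaee" position by position:
  Position 0: 'b' vs 'd' => DIFFER
  Position 1: 'b' vs 'b' => same
  Position 2: 'c' vs 'a' => DIFFER
  Position 3: 'b' vs 'e' => DIFFER
  Position 4: 'c' vs 'e' => DIFFER
Positions that differ: 4

4


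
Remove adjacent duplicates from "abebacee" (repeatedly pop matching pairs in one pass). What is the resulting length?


Input: abebacee
Stack-based adjacent duplicate removal:
  Read 'a': push. Stack: a
  Read 'b': push. Stack: ab
  Read 'e': push. Stack: abe
  Read 'b': push. Stack: abeb
  Read 'a': push. Stack: abeba
  Read 'c': push. Stack: abebac
  Read 'e': push. Stack: abebace
  Read 'e': matches stack top 'e' => pop. Stack: abebac
Final stack: "abebac" (length 6)

6


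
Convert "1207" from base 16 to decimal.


Input: "1207" in base 16
Positional expansion:
  Digit '1' (value 1) x 16^3 = 4096
  Digit '2' (value 2) x 16^2 = 512
  Digit '0' (value 0) x 16^1 = 0
  Digit '7' (value 7) x 16^0 = 7
Sum = 4615

4615


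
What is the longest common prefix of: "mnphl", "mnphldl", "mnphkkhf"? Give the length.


Words: mnphl, mnphldl, mnphkkhf
  Position 0: all 'm' => match
  Position 1: all 'n' => match
  Position 2: all 'p' => match
  Position 3: all 'h' => match
  Position 4: ('l', 'l', 'k') => mismatch, stop
LCP = "mnph" (length 4)

4


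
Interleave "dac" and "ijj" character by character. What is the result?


Interleaving "dac" and "ijj":
  Position 0: 'd' from first, 'i' from second => "di"
  Position 1: 'a' from first, 'j' from second => "aj"
  Position 2: 'c' from first, 'j' from second => "cj"
Result: diajcj

diajcj


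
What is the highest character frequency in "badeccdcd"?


Input: badeccdcd
Character counts:
  'a': 1
  'b': 1
  'c': 3
  'd': 3
  'e': 1
Maximum frequency: 3

3


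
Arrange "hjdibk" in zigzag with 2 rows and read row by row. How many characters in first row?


Zigzag "hjdibk" into 2 rows:
Placing characters:
  'h' => row 0
  'j' => row 1
  'd' => row 0
  'i' => row 1
  'b' => row 0
  'k' => row 1
Rows:
  Row 0: "hdb"
  Row 1: "jik"
First row length: 3

3


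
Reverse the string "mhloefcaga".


Input: mhloefcaga
Reading characters right to left:
  Position 9: 'a'
  Position 8: 'g'
  Position 7: 'a'
  Position 6: 'c'
  Position 5: 'f'
  Position 4: 'e'
  Position 3: 'o'
  Position 2: 'l'
  Position 1: 'h'
  Position 0: 'm'
Reversed: agacfeolhm

agacfeolhm


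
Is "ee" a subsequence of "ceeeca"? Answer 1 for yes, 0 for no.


Check if "ee" is a subsequence of "ceeeca"
Greedy scan:
  Position 0 ('c'): no match needed
  Position 1 ('e'): matches sub[0] = 'e'
  Position 2 ('e'): matches sub[1] = 'e'
  Position 3 ('e'): no match needed
  Position 4 ('c'): no match needed
  Position 5 ('a'): no match needed
All 2 characters matched => is a subsequence

1


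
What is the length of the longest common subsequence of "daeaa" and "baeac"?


LCS of "daeaa" and "baeac"
DP table:
           b    a    e    a    c
      0    0    0    0    0    0
  d   0    0    0    0    0    0
  a   0    0    1    1    1    1
  e   0    0    1    2    2    2
  a   0    0    1    2    3    3
  a   0    0    1    2    3    3
LCS length = dp[5][5] = 3

3


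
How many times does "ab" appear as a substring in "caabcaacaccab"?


Searching for "ab" in "caabcaacaccab"
Scanning each position:
  Position 0: "ca" => no
  Position 1: "aa" => no
  Position 2: "ab" => MATCH
  Position 3: "bc" => no
  Position 4: "ca" => no
  Position 5: "aa" => no
  Position 6: "ac" => no
  Position 7: "ca" => no
  Position 8: "ac" => no
  Position 9: "cc" => no
  Position 10: "ca" => no
  Position 11: "ab" => MATCH
Total occurrences: 2

2


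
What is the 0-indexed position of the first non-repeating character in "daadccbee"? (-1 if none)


Input: daadccbee
Character frequencies:
  'a': 2
  'b': 1
  'c': 2
  'd': 2
  'e': 2
Scanning left to right for freq == 1:
  Position 0 ('d'): freq=2, skip
  Position 1 ('a'): freq=2, skip
  Position 2 ('a'): freq=2, skip
  Position 3 ('d'): freq=2, skip
  Position 4 ('c'): freq=2, skip
  Position 5 ('c'): freq=2, skip
  Position 6 ('b'): unique! => answer = 6

6


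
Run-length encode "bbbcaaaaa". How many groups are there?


Input: bbbcaaaaa
Scanning for consecutive runs:
  Group 1: 'b' x 3 (positions 0-2)
  Group 2: 'c' x 1 (positions 3-3)
  Group 3: 'a' x 5 (positions 4-8)
Total groups: 3

3


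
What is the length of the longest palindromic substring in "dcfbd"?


Input: "dcfbd"
Checking substrings for palindromes:
  No multi-char palindromic substrings found
Longest palindromic substring: "d" with length 1

1


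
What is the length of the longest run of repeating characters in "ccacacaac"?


Input: "ccacacaac"
Scanning for longest run:
  Position 1 ('c'): continues run of 'c', length=2
  Position 2 ('a'): new char, reset run to 1
  Position 3 ('c'): new char, reset run to 1
  Position 4 ('a'): new char, reset run to 1
  Position 5 ('c'): new char, reset run to 1
  Position 6 ('a'): new char, reset run to 1
  Position 7 ('a'): continues run of 'a', length=2
  Position 8 ('c'): new char, reset run to 1
Longest run: 'c' with length 2

2


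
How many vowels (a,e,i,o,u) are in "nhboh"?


Input: nhboh
Checking each character:
  'n' at position 0: consonant
  'h' at position 1: consonant
  'b' at position 2: consonant
  'o' at position 3: vowel (running total: 1)
  'h' at position 4: consonant
Total vowels: 1

1


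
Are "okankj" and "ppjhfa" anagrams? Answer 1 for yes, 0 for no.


Strings: "okankj", "ppjhfa"
Sorted first:  ajkkno
Sorted second: afhjpp
Differ at position 1: 'j' vs 'f' => not anagrams

0


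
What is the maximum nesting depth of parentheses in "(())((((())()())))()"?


Input: "(())((((())()())))()"
Tracking depth:
  Position 0 '(': depth becomes 1
  Position 1 '(': depth becomes 2
  Position 2 ')': depth becomes 1
  Position 3 ')': depth becomes 0
  Position 4 '(': depth becomes 1
  Position 5 '(': depth becomes 2
  Position 6 '(': depth becomes 3
  Position 7 '(': depth becomes 4
  Position 8 '(': depth becomes 5
  Position 9 ')': depth becomes 4
  Position 10 ')': depth becomes 3
  Position 11 '(': depth becomes 4
  Position 12 ')': depth becomes 3
  Position 13 '(': depth becomes 4
  Position 14 ')': depth becomes 3
  Position 15 ')': depth becomes 2
  Position 16 ')': depth becomes 1
  Position 17 ')': depth becomes 0
  Position 18 '(': depth becomes 1
  Position 19 ')': depth becomes 0
Maximum depth reached: 5

5


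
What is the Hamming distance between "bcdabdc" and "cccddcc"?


Comparing "bcdabdc" and "cccddcc" position by position:
  Position 0: 'b' vs 'c' => differ
  Position 1: 'c' vs 'c' => same
  Position 2: 'd' vs 'c' => differ
  Position 3: 'a' vs 'd' => differ
  Position 4: 'b' vs 'd' => differ
  Position 5: 'd' vs 'c' => differ
  Position 6: 'c' vs 'c' => same
Total differences (Hamming distance): 5

5


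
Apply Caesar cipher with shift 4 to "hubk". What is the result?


Caesar cipher: shift "hubk" by 4
  'h' (pos 7) + 4 = pos 11 = 'l'
  'u' (pos 20) + 4 = pos 24 = 'y'
  'b' (pos 1) + 4 = pos 5 = 'f'
  'k' (pos 10) + 4 = pos 14 = 'o'
Result: lyfo

lyfo


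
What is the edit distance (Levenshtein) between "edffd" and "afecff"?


Computing edit distance: "edffd" -> "afecff"
DP table:
           a    f    e    c    f    f
      0    1    2    3    4    5    6
  e   1    1    2    2    3    4    5
  d   2    2    2    3    3    4    5
  f   3    3    2    3    4    3    4
  f   4    4    3    3    4    4    3
  d   5    5    4    4    4    5    4
Edit distance = dp[5][6] = 4

4


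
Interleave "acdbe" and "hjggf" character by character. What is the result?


Interleaving "acdbe" and "hjggf":
  Position 0: 'a' from first, 'h' from second => "ah"
  Position 1: 'c' from first, 'j' from second => "cj"
  Position 2: 'd' from first, 'g' from second => "dg"
  Position 3: 'b' from first, 'g' from second => "bg"
  Position 4: 'e' from first, 'f' from second => "ef"
Result: ahcjdgbgef

ahcjdgbgef


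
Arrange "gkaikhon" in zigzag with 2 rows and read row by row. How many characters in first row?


Zigzag "gkaikhon" into 2 rows:
Placing characters:
  'g' => row 0
  'k' => row 1
  'a' => row 0
  'i' => row 1
  'k' => row 0
  'h' => row 1
  'o' => row 0
  'n' => row 1
Rows:
  Row 0: "gako"
  Row 1: "kihn"
First row length: 4

4


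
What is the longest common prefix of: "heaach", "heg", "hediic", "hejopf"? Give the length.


Words: heaach, heg, hediic, hejopf
  Position 0: all 'h' => match
  Position 1: all 'e' => match
  Position 2: ('a', 'g', 'd', 'j') => mismatch, stop
LCP = "he" (length 2)

2


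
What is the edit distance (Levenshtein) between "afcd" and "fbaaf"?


Computing edit distance: "afcd" -> "fbaaf"
DP table:
           f    b    a    a    f
      0    1    2    3    4    5
  a   1    1    2    2    3    4
  f   2    1    2    3    3    3
  c   3    2    2    3    4    4
  d   4    3    3    3    4    5
Edit distance = dp[4][5] = 5

5


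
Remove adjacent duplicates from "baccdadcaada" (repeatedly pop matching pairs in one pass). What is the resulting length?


Input: baccdadcaada
Stack-based adjacent duplicate removal:
  Read 'b': push. Stack: b
  Read 'a': push. Stack: ba
  Read 'c': push. Stack: bac
  Read 'c': matches stack top 'c' => pop. Stack: ba
  Read 'd': push. Stack: bad
  Read 'a': push. Stack: bada
  Read 'd': push. Stack: badad
  Read 'c': push. Stack: badadc
  Read 'a': push. Stack: badadca
  Read 'a': matches stack top 'a' => pop. Stack: badadc
  Read 'd': push. Stack: badadcd
  Read 'a': push. Stack: badadcda
Final stack: "badadcda" (length 8)

8


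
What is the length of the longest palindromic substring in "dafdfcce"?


Input: "dafdfcce"
Checking substrings for palindromes:
  [2:5] "fdf" (len 3) => palindrome
  [5:7] "cc" (len 2) => palindrome
Longest palindromic substring: "fdf" with length 3

3


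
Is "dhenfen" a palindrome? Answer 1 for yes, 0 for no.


Input: dhenfen
Reversed: nefnehd
  Compare pos 0 ('d') with pos 6 ('n'): MISMATCH
  Compare pos 1 ('h') with pos 5 ('e'): MISMATCH
  Compare pos 2 ('e') with pos 4 ('f'): MISMATCH
Result: not a palindrome

0


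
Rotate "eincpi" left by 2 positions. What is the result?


Input: "eincpi", rotate left by 2
First 2 characters: "ei"
Remaining characters: "ncpi"
Concatenate remaining + first: "ncpi" + "ei" = "ncpiei"

ncpiei


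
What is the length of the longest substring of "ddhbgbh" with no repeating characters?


Input: "ddhbgbh"
Sliding window (track last position of each char):
  Position 0 ('d'): window [0,0] length 1 -- new best
  Position 1 ('d'): repeat (last at 0), move window start to 1
  Position 1 ('d'): window [1,1] length 1
  Position 2 ('h'): window [1,2] length 2 -- new best
  Position 3 ('b'): window [1,3] length 3 -- new best
  Position 4 ('g'): window [1,4] length 4 -- new best
  Position 5 ('b'): repeat (last at 3), move window start to 4
  Position 5 ('b'): window [4,5] length 2
  Position 6 ('h'): window [4,6] length 3
Longest substring with no repeats: "dhbg" with length 4

4


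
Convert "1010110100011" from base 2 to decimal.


Input: "1010110100011" in base 2
Positional expansion:
  Digit '1' (value 1) x 2^12 = 4096
  Digit '0' (value 0) x 2^11 = 0
  Digit '1' (value 1) x 2^10 = 1024
  Digit '0' (value 0) x 2^9 = 0
  Digit '1' (value 1) x 2^8 = 256
  Digit '1' (value 1) x 2^7 = 128
  Digit '0' (value 0) x 2^6 = 0
  Digit '1' (value 1) x 2^5 = 32
  Digit '0' (value 0) x 2^4 = 0
  Digit '0' (value 0) x 2^3 = 0
  Digit '0' (value 0) x 2^2 = 0
  Digit '1' (value 1) x 2^1 = 2
  Digit '1' (value 1) x 2^0 = 1
Sum = 5539

5539


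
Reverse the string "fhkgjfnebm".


Input: fhkgjfnebm
Reading characters right to left:
  Position 9: 'm'
  Position 8: 'b'
  Position 7: 'e'
  Position 6: 'n'
  Position 5: 'f'
  Position 4: 'j'
  Position 3: 'g'
  Position 2: 'k'
  Position 1: 'h'
  Position 0: 'f'
Reversed: mbenfjgkhf

mbenfjgkhf


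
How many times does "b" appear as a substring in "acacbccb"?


Searching for "b" in "acacbccb"
Scanning each position:
  Position 0: "a" => no
  Position 1: "c" => no
  Position 2: "a" => no
  Position 3: "c" => no
  Position 4: "b" => MATCH
  Position 5: "c" => no
  Position 6: "c" => no
  Position 7: "b" => MATCH
Total occurrences: 2

2


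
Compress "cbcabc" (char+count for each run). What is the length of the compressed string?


Input: cbcabc
Runs:
  'c' x 1 => "c1"
  'b' x 1 => "b1"
  'c' x 1 => "c1"
  'a' x 1 => "a1"
  'b' x 1 => "b1"
  'c' x 1 => "c1"
Compressed: "c1b1c1a1b1c1"
Compressed length: 12

12


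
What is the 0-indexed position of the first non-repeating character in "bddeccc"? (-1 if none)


Input: bddeccc
Character frequencies:
  'b': 1
  'c': 3
  'd': 2
  'e': 1
Scanning left to right for freq == 1:
  Position 0 ('b'): unique! => answer = 0

0


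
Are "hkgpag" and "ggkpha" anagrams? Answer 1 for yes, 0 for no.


Strings: "hkgpag", "ggkpha"
Sorted first:  agghkp
Sorted second: agghkp
Sorted forms match => anagrams

1


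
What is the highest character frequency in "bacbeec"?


Input: bacbeec
Character counts:
  'a': 1
  'b': 2
  'c': 2
  'e': 2
Maximum frequency: 2

2


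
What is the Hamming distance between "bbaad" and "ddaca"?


Comparing "bbaad" and "ddaca" position by position:
  Position 0: 'b' vs 'd' => differ
  Position 1: 'b' vs 'd' => differ
  Position 2: 'a' vs 'a' => same
  Position 3: 'a' vs 'c' => differ
  Position 4: 'd' vs 'a' => differ
Total differences (Hamming distance): 4

4
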